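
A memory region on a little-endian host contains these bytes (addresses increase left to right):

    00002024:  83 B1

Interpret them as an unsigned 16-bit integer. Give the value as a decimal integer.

45443

Little-endian stores the least-significant byte at the lowest address.
Reassemble most-significant byte first: B1 83 → 0xB183.
0xB183 = 45443.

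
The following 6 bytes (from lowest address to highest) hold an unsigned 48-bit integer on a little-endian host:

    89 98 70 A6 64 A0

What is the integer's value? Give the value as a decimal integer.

176354149570697

Little-endian: lowest address holds the least-significant byte.
Reassemble most-significant byte first: A0 64 A6 70 98 89 → 0xA064A6709889.
0xA064A6709889 = 176354149570697.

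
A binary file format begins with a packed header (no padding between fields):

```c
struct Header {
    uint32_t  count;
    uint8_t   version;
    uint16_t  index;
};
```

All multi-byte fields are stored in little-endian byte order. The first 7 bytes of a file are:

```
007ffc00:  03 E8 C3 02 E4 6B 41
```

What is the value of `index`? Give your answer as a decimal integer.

`index` follows `count` (4 B), `version` (1 B), so it starts at offset 4 + 1 = 5 and occupies 2 bytes.
Bytes at offsets 5..6: 6B 41.
In little-endian order the low byte comes first in memory.
Reassemble most-significant byte first: 41 6B → 0x416B.
0x416B = 16747.

16747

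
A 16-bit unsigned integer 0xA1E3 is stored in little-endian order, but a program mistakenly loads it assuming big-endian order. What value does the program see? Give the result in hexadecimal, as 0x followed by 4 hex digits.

0xE3A1

Stored little-endian, the bytes at ascending addresses are E3 A1.
Read back as big-endian, the last byte is least significant, giving 0xE3A1.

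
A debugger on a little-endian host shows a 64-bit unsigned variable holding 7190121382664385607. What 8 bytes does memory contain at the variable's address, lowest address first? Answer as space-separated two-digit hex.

47 B4 A6 79 4D 71 C8 63

7190121382664385607 in hexadecimal, padded to 64 bits, is 0x63C8714D79A6B447.
Split into bytes (most-significant first): 63 C8 71 4D 79 A6 B4 47.
Little-endian: lowest address holds the least-significant byte.
So at ascending addresses the bytes are 47 B4 A6 79 4D 71 C8 63.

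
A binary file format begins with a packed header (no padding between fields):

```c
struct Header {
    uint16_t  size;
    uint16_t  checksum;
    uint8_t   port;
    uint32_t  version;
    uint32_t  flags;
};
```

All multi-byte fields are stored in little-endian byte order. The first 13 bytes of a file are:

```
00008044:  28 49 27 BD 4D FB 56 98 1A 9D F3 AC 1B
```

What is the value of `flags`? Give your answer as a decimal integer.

464319389

`flags` follows `size` (2 B), `checksum` (2 B), `port` (1 B), `version` (4 B), so it starts at offset 2 + 2 + 1 + 4 = 9 and occupies 4 bytes.
Bytes at offsets 9..12: 9D F3 AC 1B.
In little-endian order the low byte comes first in memory.
Reassemble most-significant byte first: 1B AC F3 9D → 0x1BACF39D.
0x1BACF39D = 464319389.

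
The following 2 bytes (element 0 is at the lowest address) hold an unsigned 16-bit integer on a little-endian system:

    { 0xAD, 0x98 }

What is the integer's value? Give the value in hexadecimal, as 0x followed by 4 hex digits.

0x98AD

Little-endian: lowest address holds the least-significant byte.
Reassemble most-significant byte first: 98 AD → 0x98AD.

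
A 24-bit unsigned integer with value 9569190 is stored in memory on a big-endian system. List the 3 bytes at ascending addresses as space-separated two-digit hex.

92 03 A6

9569190 in hexadecimal, padded to 24 bits, is 0x9203A6.
Split into bytes (most-significant first): 92 03 A6.
Big-endian stores the most-significant byte at the lowest address.
So the memory order matches the most-significant-first order: 92 03 A6.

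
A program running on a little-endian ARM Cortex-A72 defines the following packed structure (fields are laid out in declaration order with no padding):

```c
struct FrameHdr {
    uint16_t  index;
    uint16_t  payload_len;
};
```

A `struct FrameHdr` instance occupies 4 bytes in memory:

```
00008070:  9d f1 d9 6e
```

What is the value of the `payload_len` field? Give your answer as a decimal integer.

28377

`payload_len` follows `index` (2 bytes), so it starts at byte offset 2 and occupies 2 bytes.
Bytes at offsets 2..3: D9 6E.
Little-endian stores the least-significant byte at the lowest address.
Reassemble most-significant byte first: 6E D9 → 0x6ED9.
0x6ED9 = 28377.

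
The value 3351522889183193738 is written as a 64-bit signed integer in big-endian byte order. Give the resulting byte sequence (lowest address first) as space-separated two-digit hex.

3351522889183193738 in hexadecimal, padded to 64 bits, is 0x2E83004F825AEA8A.
Split into bytes (most-significant first): 2E 83 00 4F 82 5A EA 8A.
In big-endian order the high byte comes first in memory.
So the memory order matches the most-significant-first order: 2E 83 00 4F 82 5A EA 8A.

2E 83 00 4F 82 5A EA 8A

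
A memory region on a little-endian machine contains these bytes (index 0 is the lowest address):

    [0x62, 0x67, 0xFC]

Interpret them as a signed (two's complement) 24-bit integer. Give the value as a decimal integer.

-235678

Little-endian: lowest address holds the least-significant byte.
Reassemble most-significant byte first: FC 67 62 → 0xFC6762.
Top bit is set, so as a signed 24-bit value this is 0xFC6762 − 2^24 = -235678.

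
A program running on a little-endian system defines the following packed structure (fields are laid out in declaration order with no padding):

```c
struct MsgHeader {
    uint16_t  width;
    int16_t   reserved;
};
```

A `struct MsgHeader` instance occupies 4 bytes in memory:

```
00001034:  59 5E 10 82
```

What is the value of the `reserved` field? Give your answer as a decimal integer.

`reserved` follows `width` (2 bytes), so it starts at byte offset 2 and occupies 2 bytes.
Bytes at offsets 2..3: 10 82.
Little-endian stores the least-significant byte at the lowest address.
Reassemble most-significant byte first: 82 10 → 0x8210.
Top bit is set, so as a signed 16-bit value this is 0x8210 − 2^16 = -32240.

-32240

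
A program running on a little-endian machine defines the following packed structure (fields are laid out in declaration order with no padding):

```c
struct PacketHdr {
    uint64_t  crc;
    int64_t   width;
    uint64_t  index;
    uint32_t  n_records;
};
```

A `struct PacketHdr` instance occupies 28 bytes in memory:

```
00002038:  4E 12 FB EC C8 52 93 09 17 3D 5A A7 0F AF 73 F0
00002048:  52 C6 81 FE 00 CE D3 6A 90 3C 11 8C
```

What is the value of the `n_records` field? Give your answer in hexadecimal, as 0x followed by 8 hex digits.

`n_records` follows `crc` (8 B), `width` (8 B), `index` (8 B), so it starts at offset 8 + 8 + 8 = 24 and occupies 4 bytes.
Bytes at offsets 24..27: 90 3C 11 8C.
Little-endian: lowest address holds the least-significant byte.
Reassemble most-significant byte first: 8C 11 3C 90 → 0x8C113C90.

0x8C113C90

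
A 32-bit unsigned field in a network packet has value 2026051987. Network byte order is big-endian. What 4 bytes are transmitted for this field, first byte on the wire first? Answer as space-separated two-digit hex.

2026051987 in hexadecimal, padded to 32 bits, is 0x78C31993.
Split into bytes (most-significant first): 78 C3 19 93.
Big-endian: lowest address holds the most-significant byte.
So the memory order matches the most-significant-first order: 78 C3 19 93.

78 C3 19 93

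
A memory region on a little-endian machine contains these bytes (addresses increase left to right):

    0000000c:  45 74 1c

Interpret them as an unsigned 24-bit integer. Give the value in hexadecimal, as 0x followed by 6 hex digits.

0x1C7445

In little-endian order the low byte comes first in memory.
Reassemble most-significant byte first: 1C 74 45 → 0x1C7445.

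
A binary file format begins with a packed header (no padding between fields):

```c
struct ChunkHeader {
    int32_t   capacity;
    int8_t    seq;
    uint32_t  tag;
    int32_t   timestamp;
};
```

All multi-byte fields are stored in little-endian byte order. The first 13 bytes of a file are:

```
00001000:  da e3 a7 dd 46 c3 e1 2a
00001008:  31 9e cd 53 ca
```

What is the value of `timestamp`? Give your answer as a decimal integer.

-900477538

`timestamp` follows `capacity` (4 B), `seq` (1 B), `tag` (4 B), so it starts at offset 4 + 1 + 4 = 9 and occupies 4 bytes.
Bytes at offsets 9..12: 9E CD 53 CA.
Little-endian stores the least-significant byte at the lowest address.
Reassemble most-significant byte first: CA 53 CD 9E → 0xCA53CD9E.
Top bit is set, so as a signed 32-bit value this is 0xCA53CD9E − 2^32 = -900477538.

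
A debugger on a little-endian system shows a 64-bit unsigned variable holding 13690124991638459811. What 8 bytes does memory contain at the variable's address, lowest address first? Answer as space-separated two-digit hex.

A3 D5 4E 81 25 18 FD BD

13690124991638459811 in hexadecimal, padded to 64 bits, is 0xBDFD1825814ED5A3.
Split into bytes (most-significant first): BD FD 18 25 81 4E D5 A3.
Little-endian: lowest address holds the least-significant byte.
So at ascending addresses the bytes are A3 D5 4E 81 25 18 FD BD.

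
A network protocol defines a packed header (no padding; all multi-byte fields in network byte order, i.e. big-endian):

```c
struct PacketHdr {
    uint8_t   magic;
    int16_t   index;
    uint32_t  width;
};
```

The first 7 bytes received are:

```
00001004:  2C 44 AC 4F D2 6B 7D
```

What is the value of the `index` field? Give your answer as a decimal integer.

17580

`index` follows `magic` (1 byte), so it starts at byte offset 1 and occupies 2 bytes.
Bytes at offsets 1..2: 44 AC.
Big-endian: lowest address holds the most-significant byte.
The bytes are already most-significant first: 0x44AC.
0x44AC = 17580.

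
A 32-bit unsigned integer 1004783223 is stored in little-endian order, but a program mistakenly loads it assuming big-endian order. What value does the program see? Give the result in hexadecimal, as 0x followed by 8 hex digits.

0x77C6E33B

1004783223 in 32-bit hexadecimal is 0x3BE3C677.
Stored little-endian, the bytes at ascending addresses are 77 C6 E3 3B.
Read back as big-endian, the last byte is least significant, giving 0x77C6E33B.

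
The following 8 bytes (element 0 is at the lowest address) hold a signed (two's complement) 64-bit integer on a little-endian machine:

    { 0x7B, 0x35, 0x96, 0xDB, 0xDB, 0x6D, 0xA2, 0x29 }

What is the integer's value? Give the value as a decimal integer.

3000081092831491451

In little-endian order the low byte comes first in memory.
Reassemble most-significant byte first: 29 A2 6D DB DB 96 35 7B → 0x29A26DDBDB96357B.
0x29A26DDBDB96357B = 3000081092831491451.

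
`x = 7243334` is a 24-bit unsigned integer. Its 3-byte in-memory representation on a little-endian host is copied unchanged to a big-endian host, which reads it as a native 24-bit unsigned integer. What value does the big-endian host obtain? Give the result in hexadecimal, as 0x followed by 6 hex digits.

0x46866E

7243334 in 24-bit hexadecimal is 0x6E8646.
Stored little-endian, the bytes at ascending addresses are 46 86 6E.
Read back as big-endian, the last byte is least significant, giving 0x46866E.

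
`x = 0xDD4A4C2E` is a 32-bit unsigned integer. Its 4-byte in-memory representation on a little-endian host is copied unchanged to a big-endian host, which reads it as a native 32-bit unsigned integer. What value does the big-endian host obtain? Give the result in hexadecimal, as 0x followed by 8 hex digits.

Stored little-endian, the bytes at ascending addresses are 2E 4C 4A DD.
Read back as big-endian, the last byte is least significant, giving 0x2E4C4ADD.

0x2E4C4ADD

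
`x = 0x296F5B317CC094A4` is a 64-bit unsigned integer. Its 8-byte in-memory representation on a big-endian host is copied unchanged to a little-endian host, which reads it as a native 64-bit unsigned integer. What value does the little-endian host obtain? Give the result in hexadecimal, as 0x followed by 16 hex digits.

0xA494C07C315B6F29

Stored big-endian, the bytes at ascending addresses are 29 6F 5B 31 7C C0 94 A4.
Read back as little-endian, the first byte is least significant, giving 0xA494C07C315B6F29.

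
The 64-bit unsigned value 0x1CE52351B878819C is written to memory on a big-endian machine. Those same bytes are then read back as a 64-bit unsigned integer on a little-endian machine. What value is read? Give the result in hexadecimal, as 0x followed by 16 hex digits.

Stored big-endian, the bytes at ascending addresses are 1C E5 23 51 B8 78 81 9C.
Read back as little-endian, the first byte is least significant, giving 0x9C8178B85123E51C.

0x9C8178B85123E51C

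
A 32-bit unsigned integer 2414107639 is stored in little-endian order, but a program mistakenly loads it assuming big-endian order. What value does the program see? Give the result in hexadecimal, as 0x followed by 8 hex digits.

2414107639 in 32-bit hexadecimal is 0x8FE45BF7.
Stored little-endian, the bytes at ascending addresses are F7 5B E4 8F.
Read back as big-endian, the last byte is least significant, giving 0xF75BE48F.

0xF75BE48F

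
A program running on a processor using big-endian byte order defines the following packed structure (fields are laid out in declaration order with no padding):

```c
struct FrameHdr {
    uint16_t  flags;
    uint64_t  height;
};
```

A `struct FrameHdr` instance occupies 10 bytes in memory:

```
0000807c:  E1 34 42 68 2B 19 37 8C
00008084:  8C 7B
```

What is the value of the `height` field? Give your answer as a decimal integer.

4785121991387286651

`height` follows `flags` (2 bytes), so it starts at byte offset 2 and occupies 8 bytes.
Bytes at offsets 2..9: 42 68 2B 19 37 8C 8C 7B.
Big-endian stores the most-significant byte at the lowest address.
The bytes are already most-significant first: 0x42682B19378C8C7B.
0x42682B19378C8C7B = 4785121991387286651.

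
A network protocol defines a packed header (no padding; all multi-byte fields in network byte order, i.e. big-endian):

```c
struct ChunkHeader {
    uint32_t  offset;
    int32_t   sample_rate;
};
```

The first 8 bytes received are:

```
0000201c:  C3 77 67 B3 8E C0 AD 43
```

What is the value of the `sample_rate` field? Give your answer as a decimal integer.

-1899975357

`sample_rate` follows `offset` (4 bytes), so it starts at byte offset 4 and occupies 4 bytes.
Bytes at offsets 4..7: 8E C0 AD 43.
Big-endian: lowest address holds the most-significant byte.
The bytes are already most-significant first: 0x8EC0AD43.
Top bit is set, so as a signed 32-bit value this is 0x8EC0AD43 − 2^32 = -1899975357.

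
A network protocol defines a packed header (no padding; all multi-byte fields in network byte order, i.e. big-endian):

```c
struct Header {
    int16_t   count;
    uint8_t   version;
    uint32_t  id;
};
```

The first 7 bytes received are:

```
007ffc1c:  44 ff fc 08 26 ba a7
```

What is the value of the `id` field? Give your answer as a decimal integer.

`id` follows `count` (2 B), `version` (1 B), so it starts at offset 2 + 1 = 3 and occupies 4 bytes.
Bytes at offsets 3..6: 08 26 BA A7.
Big-endian stores the most-significant byte at the lowest address.
The bytes are already most-significant first: 0x0826BAA7.
0x0826BAA7 = 136755879.

136755879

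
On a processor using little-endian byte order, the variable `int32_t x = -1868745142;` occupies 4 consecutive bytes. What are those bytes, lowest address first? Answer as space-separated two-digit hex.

4A 36 9D 90

Two's complement of -1868745142 in 32 bits: 1868745142 = 0x6F62C9B6; invert → 0x909D3649; add 1 → 0x909D364A.
Split into bytes (most-significant first): 90 9D 36 4A.
Little-endian: lowest address holds the least-significant byte.
So at ascending addresses the bytes are 4A 36 9D 90.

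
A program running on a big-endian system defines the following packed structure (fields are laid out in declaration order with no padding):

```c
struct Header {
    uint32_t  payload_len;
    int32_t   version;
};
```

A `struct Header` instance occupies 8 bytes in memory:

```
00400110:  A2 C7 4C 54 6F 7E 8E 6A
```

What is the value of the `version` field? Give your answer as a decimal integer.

1870564970

`version` follows `payload_len` (4 bytes), so it starts at byte offset 4 and occupies 4 bytes.
Bytes at offsets 4..7: 6F 7E 8E 6A.
Big-endian: lowest address holds the most-significant byte.
The bytes are already most-significant first: 0x6F7E8E6A.
0x6F7E8E6A = 1870564970.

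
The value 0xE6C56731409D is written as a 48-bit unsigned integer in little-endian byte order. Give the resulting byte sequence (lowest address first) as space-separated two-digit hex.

Split into bytes (most-significant first): E6 C5 67 31 40 9D.
Little-endian: lowest address holds the least-significant byte.
So at ascending addresses the bytes are 9D 40 31 67 C5 E6.

9D 40 31 67 C5 E6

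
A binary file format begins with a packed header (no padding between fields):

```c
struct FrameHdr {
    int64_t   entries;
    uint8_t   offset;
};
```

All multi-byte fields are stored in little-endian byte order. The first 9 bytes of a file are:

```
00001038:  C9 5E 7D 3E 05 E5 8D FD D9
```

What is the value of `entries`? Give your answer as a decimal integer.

-176232999711580471

`entries` is the first field, at byte offset 0, occupying 8 bytes.
Bytes at offsets 0..7: C9 5E 7D 3E 05 E5 8D FD.
Little-endian stores the least-significant byte at the lowest address.
Reassemble most-significant byte first: FD 8D E5 05 3E 7D 5E C9 → 0xFD8DE5053E7D5EC9.
Top bit is set, so as a signed 64-bit value this is 0xFD8DE5053E7D5EC9 − 2^64 = -176232999711580471.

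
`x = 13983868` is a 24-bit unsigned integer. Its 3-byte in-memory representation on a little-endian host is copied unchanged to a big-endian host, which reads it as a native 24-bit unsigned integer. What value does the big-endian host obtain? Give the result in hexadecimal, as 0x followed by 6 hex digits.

13983868 in 24-bit hexadecimal is 0xD5607C.
Stored little-endian, the bytes at ascending addresses are 7C 60 D5.
Read back as big-endian, the last byte is least significant, giving 0x7C60D5.

0x7C60D5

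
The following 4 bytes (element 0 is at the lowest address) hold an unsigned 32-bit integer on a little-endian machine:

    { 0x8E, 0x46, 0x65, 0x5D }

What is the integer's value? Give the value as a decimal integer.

In little-endian order the low byte comes first in memory.
Reassemble most-significant byte first: 5D 65 46 8E → 0x5D65468E.
0x5D65468E = 1566918286.

1566918286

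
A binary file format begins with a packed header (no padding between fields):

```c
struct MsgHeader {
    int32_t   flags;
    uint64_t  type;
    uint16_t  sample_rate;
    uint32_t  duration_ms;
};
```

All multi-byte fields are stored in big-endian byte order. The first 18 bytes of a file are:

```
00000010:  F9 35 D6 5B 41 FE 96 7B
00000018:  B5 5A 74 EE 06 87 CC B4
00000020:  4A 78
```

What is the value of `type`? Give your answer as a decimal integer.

`type` follows `flags` (4 bytes), so it starts at byte offset 4 and occupies 8 bytes.
Bytes at offsets 4..11: 41 FE 96 7B B5 5A 74 EE.
Big-endian stores the most-significant byte at the lowest address.
The bytes are already most-significant first: 0x41FE967BB55A74EE.
0x41FE967BB55A74EE = 4755403714617570542.

4755403714617570542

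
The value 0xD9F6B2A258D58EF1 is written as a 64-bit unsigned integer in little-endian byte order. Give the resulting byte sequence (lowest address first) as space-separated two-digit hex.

Split into bytes (most-significant first): D9 F6 B2 A2 58 D5 8E F1.
In little-endian order the low byte comes first in memory.
So at ascending addresses the bytes are F1 8E D5 58 A2 B2 F6 D9.

F1 8E D5 58 A2 B2 F6 D9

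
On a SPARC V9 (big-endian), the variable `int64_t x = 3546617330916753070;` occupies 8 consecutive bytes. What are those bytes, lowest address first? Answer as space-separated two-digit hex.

3546617330916753070 in hexadecimal, padded to 64 bits, is 0x31381DABF3897EAE.
Split into bytes (most-significant first): 31 38 1D AB F3 89 7E AE.
Big-endian stores the most-significant byte at the lowest address.
So the memory order matches the most-significant-first order: 31 38 1D AB F3 89 7E AE.

31 38 1D AB F3 89 7E AE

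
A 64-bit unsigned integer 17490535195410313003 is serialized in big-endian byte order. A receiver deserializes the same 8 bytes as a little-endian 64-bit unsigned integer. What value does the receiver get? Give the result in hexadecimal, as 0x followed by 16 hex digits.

0x2B2FE66517DDBAF2

17490535195410313003 in 64-bit hexadecimal is 0xF2BADD1765E62F2B.
Stored big-endian, the bytes at ascending addresses are F2 BA DD 17 65 E6 2F 2B.
Read back as little-endian, the first byte is least significant, giving 0x2B2FE66517DDBAF2.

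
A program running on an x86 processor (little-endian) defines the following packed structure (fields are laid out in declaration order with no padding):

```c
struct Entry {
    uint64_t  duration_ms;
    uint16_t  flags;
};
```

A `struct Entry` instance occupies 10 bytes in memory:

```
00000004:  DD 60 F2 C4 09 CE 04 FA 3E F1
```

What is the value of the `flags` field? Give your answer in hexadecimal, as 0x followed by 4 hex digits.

`flags` follows `duration_ms` (8 bytes), so it starts at byte offset 8 and occupies 2 bytes.
Bytes at offsets 8..9: 3E F1.
In little-endian order the low byte comes first in memory.
Reassemble most-significant byte first: F1 3E → 0xF13E.

0xF13E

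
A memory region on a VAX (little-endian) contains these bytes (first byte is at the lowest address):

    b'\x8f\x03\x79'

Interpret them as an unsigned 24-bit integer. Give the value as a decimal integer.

7930767

In little-endian order the low byte comes first in memory.
Reassemble most-significant byte first: 79 03 8F → 0x79038F.
0x79038F = 7930767.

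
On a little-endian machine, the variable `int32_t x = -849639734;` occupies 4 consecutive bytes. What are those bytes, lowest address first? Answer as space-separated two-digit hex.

CA 86 5B CD

Two's complement of -849639734 in 32 bits: 849639734 = 0x32A47936; invert → 0xCD5B86C9; add 1 → 0xCD5B86CA.
Split into bytes (most-significant first): CD 5B 86 CA.
Little-endian stores the least-significant byte at the lowest address.
So at ascending addresses the bytes are CA 86 5B CD.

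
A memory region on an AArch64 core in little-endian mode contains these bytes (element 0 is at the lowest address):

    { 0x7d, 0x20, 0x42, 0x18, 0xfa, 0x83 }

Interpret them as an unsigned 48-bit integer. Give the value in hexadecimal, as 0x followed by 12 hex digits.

In little-endian order the low byte comes first in memory.
Reassemble most-significant byte first: 83 FA 18 42 20 7D → 0x83FA1842207D.

0x83FA1842207D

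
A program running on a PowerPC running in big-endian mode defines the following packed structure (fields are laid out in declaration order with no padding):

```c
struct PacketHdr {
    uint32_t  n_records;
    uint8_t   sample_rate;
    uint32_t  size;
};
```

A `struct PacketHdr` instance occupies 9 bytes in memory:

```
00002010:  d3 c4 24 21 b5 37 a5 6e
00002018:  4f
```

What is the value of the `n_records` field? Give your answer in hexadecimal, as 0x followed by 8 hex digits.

0xD3C42421

`n_records` is the first field, at byte offset 0, occupying 4 bytes.
Bytes at offsets 0..3: D3 C4 24 21.
Big-endian: lowest address holds the most-significant byte.
The bytes are already most-significant first: 0xD3C42421.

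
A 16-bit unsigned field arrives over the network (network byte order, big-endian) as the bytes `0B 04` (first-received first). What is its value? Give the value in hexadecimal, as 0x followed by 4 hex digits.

Big-endian stores the most-significant byte at the lowest address.
The bytes are already most-significant first: 0x0B04.

0x0B04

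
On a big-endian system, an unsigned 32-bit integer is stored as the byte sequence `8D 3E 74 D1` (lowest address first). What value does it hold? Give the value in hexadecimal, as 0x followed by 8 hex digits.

0x8D3E74D1

Big-endian stores the most-significant byte at the lowest address.
The bytes are already most-significant first: 0x8D3E74D1.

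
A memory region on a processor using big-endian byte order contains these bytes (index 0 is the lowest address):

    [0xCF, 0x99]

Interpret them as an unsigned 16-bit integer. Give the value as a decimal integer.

53145

In big-endian order the high byte comes first in memory.
The bytes are already most-significant first: 0xCF99.
0xCF99 = 53145.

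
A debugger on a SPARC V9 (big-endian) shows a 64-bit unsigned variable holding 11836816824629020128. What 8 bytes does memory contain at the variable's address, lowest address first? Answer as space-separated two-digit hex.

A4 44 D2 30 17 61 45 E0

11836816824629020128 in hexadecimal, padded to 64 bits, is 0xA444D230176145E0.
Split into bytes (most-significant first): A4 44 D2 30 17 61 45 E0.
Big-endian: lowest address holds the most-significant byte.
So the memory order matches the most-significant-first order: A4 44 D2 30 17 61 45 E0.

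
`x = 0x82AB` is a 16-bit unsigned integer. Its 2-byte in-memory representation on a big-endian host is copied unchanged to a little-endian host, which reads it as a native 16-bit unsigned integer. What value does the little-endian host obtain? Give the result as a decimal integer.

Stored big-endian, the bytes at ascending addresses are 82 AB.
Read back as little-endian, the first byte is least significant, giving 0xAB82.
0xAB82 = 43906.

43906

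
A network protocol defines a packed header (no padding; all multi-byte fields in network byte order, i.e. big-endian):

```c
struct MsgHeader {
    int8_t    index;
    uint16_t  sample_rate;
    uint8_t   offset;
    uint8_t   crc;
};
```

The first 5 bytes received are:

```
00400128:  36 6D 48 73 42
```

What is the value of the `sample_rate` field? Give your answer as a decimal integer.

`sample_rate` follows `index` (1 byte), so it starts at byte offset 1 and occupies 2 bytes.
Bytes at offsets 1..2: 6D 48.
Big-endian: lowest address holds the most-significant byte.
The bytes are already most-significant first: 0x6D48.
0x6D48 = 27976.

27976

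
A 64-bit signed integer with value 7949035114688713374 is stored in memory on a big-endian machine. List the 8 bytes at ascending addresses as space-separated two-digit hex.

7949035114688713374 in hexadecimal, padded to 64 bits, is 0x6E50A5522E20929E.
Split into bytes (most-significant first): 6E 50 A5 52 2E 20 92 9E.
In big-endian order the high byte comes first in memory.
So the memory order matches the most-significant-first order: 6E 50 A5 52 2E 20 92 9E.

6E 50 A5 52 2E 20 92 9E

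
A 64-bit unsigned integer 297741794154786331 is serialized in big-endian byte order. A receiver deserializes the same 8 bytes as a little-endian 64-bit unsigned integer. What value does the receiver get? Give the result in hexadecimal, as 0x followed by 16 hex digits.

0x1B2E629395CA2104

297741794154786331 in 64-bit hexadecimal is 0x0421CA9593622E1B.
Stored big-endian, the bytes at ascending addresses are 04 21 CA 95 93 62 2E 1B.
Read back as little-endian, the first byte is least significant, giving 0x1B2E629395CA2104.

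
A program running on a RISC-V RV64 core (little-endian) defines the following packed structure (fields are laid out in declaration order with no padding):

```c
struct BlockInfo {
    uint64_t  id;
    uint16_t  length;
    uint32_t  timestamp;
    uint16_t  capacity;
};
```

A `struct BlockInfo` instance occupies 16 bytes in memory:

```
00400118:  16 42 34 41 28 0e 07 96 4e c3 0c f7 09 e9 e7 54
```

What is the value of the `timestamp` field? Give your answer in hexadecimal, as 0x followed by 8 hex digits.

0xE909F70C

`timestamp` follows `id` (8 B), `length` (2 B), so it starts at offset 8 + 2 = 10 and occupies 4 bytes.
Bytes at offsets 10..13: 0C F7 09 E9.
Little-endian: lowest address holds the least-significant byte.
Reassemble most-significant byte first: E9 09 F7 0C → 0xE909F70C.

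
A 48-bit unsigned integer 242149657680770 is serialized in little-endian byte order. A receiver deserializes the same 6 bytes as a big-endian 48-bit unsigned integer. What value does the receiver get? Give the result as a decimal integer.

242149657680770 in 48-bit hexadecimal is 0xDC3BDC541B82.
Stored little-endian, the bytes at ascending addresses are 82 1B 54 DC 3B DC.
Read back as big-endian, the last byte is least significant, giving 0x821B54DC3BDC.
0x821B54DC3BDC = 143053899447260.

143053899447260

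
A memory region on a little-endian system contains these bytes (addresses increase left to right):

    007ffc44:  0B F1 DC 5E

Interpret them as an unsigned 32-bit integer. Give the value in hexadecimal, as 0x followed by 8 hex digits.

Little-endian: lowest address holds the least-significant byte.
Reassemble most-significant byte first: 5E DC F1 0B → 0x5EDCF10B.

0x5EDCF10B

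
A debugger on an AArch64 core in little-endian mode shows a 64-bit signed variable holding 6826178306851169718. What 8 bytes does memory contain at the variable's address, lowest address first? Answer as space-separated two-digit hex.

6826178306851169718 in hexadecimal, padded to 64 bits, is 0x5EBB7500E15765B6.
Split into bytes (most-significant first): 5E BB 75 00 E1 57 65 B6.
Little-endian stores the least-significant byte at the lowest address.
So at ascending addresses the bytes are B6 65 57 E1 00 75 BB 5E.

B6 65 57 E1 00 75 BB 5E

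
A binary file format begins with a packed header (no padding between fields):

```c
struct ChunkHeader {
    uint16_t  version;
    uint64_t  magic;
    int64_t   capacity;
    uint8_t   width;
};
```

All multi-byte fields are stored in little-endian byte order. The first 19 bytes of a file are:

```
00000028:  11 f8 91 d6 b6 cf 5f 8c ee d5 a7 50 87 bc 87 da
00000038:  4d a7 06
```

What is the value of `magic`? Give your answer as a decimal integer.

`magic` follows `version` (2 bytes), so it starts at byte offset 2 and occupies 8 bytes.
Bytes at offsets 2..9: 91 D6 B6 CF 5F 8C EE D5.
Little-endian: lowest address holds the least-significant byte.
Reassemble most-significant byte first: D5 EE 8C 5F CF B6 D6 91 → 0xD5EE8C5FCFB6D691.
0xD5EE8C5FCFB6D691 = 15415412917670434449.

15415412917670434449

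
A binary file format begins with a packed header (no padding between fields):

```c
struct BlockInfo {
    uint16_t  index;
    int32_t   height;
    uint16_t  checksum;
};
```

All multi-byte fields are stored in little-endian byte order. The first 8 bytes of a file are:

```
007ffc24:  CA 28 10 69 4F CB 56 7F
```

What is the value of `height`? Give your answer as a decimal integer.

-883988208

`height` follows `index` (2 bytes), so it starts at byte offset 2 and occupies 4 bytes.
Bytes at offsets 2..5: 10 69 4F CB.
Little-endian: lowest address holds the least-significant byte.
Reassemble most-significant byte first: CB 4F 69 10 → 0xCB4F6910.
Top bit is set, so as a signed 32-bit value this is 0xCB4F6910 − 2^32 = -883988208.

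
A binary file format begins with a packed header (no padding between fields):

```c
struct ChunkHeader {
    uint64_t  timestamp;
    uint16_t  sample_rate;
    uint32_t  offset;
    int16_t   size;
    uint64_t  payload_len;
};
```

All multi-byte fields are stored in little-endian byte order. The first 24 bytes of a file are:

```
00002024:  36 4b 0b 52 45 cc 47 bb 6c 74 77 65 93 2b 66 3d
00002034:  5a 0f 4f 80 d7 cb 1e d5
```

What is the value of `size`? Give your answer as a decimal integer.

15718

`size` follows `timestamp` (8 B), `sample_rate` (2 B), `offset` (4 B), so it starts at offset 8 + 2 + 4 = 14 and occupies 2 bytes.
Bytes at offsets 14..15: 66 3D.
In little-endian order the low byte comes first in memory.
Reassemble most-significant byte first: 3D 66 → 0x3D66.
0x3D66 = 15718.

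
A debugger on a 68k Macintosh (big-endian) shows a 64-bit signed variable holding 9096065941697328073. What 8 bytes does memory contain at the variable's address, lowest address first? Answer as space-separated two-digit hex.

7E 3B B7 C7 EC 65 F3 C9

9096065941697328073 in hexadecimal, padded to 64 bits, is 0x7E3BB7C7EC65F3C9.
Split into bytes (most-significant first): 7E 3B B7 C7 EC 65 F3 C9.
Big-endian stores the most-significant byte at the lowest address.
So the memory order matches the most-significant-first order: 7E 3B B7 C7 EC 65 F3 C9.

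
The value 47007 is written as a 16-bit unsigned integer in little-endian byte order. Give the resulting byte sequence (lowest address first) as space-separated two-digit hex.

9F B7

47007 in hexadecimal, padded to 16 bits, is 0xB79F.
Split into bytes (most-significant first): B7 9F.
Little-endian: lowest address holds the least-significant byte.
So at ascending addresses the bytes are 9F B7.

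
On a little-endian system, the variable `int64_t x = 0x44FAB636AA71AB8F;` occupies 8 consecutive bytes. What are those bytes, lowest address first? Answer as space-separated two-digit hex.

Split into bytes (most-significant first): 44 FA B6 36 AA 71 AB 8F.
Little-endian: lowest address holds the least-significant byte.
So at ascending addresses the bytes are 8F AB 71 AA 36 B6 FA 44.

8F AB 71 AA 36 B6 FA 44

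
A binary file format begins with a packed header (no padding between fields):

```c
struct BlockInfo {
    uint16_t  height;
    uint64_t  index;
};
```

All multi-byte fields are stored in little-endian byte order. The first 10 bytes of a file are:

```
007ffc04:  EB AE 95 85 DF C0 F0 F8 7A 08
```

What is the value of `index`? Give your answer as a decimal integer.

611074412373837205

`index` follows `height` (2 bytes), so it starts at byte offset 2 and occupies 8 bytes.
Bytes at offsets 2..9: 95 85 DF C0 F0 F8 7A 08.
Little-endian: lowest address holds the least-significant byte.
Reassemble most-significant byte first: 08 7A F8 F0 C0 DF 85 95 → 0x087AF8F0C0DF8595.
0x087AF8F0C0DF8595 = 611074412373837205.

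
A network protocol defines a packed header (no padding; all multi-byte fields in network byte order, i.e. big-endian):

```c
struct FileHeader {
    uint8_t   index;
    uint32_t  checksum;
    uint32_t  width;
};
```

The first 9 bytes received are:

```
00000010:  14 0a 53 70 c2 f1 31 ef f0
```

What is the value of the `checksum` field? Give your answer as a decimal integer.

`checksum` follows `index` (1 byte), so it starts at byte offset 1 and occupies 4 bytes.
Bytes at offsets 1..4: 0A 53 70 C2.
Big-endian stores the most-significant byte at the lowest address.
The bytes are already most-significant first: 0x0A5370C2.
0x0A5370C2 = 173240514.

173240514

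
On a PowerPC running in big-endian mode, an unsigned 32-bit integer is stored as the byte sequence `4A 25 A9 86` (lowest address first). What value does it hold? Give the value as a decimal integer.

Big-endian stores the most-significant byte at the lowest address.
The bytes are already most-significant first: 0x4A25A986.
0x4A25A986 = 1243982214.

1243982214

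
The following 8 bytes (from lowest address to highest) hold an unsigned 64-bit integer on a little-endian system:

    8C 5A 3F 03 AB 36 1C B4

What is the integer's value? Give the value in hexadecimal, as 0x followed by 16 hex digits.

0xB41C36AB033F5A8C

In little-endian order the low byte comes first in memory.
Reassemble most-significant byte first: B4 1C 36 AB 03 3F 5A 8C → 0xB41C36AB033F5A8C.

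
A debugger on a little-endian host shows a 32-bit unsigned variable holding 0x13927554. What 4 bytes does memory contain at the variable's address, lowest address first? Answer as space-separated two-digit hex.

Split into bytes (most-significant first): 13 92 75 54.
Little-endian: lowest address holds the least-significant byte.
So at ascending addresses the bytes are 54 75 92 13.

54 75 92 13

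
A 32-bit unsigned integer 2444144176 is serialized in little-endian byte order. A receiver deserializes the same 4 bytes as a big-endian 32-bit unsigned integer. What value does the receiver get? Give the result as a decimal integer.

816754321

2444144176 in 32-bit hexadecimal is 0x91AEAE30.
Stored little-endian, the bytes at ascending addresses are 30 AE AE 91.
Read back as big-endian, the last byte is least significant, giving 0x30AEAE91.
0x30AEAE91 = 816754321.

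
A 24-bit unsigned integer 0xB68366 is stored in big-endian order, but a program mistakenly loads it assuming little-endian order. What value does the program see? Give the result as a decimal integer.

6718390

Stored big-endian, the bytes at ascending addresses are B6 83 66.
Read back as little-endian, the first byte is least significant, giving 0x6683B6.
0x6683B6 = 6718390.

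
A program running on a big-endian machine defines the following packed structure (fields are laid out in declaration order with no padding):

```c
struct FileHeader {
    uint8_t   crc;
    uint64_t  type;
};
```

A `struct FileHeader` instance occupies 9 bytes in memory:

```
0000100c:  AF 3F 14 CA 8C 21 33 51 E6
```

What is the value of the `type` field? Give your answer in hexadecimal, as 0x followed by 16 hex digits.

0x3F14CA8C213351E6

`type` follows `crc` (1 byte), so it starts at byte offset 1 and occupies 8 bytes.
Bytes at offsets 1..8: 3F 14 CA 8C 21 33 51 E6.
Big-endian stores the most-significant byte at the lowest address.
The bytes are already most-significant first: 0x3F14CA8C213351E6.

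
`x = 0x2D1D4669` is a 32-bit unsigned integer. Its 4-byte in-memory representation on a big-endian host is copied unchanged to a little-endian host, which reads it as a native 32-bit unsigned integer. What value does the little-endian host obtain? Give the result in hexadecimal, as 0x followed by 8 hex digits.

Stored big-endian, the bytes at ascending addresses are 2D 1D 46 69.
Read back as little-endian, the first byte is least significant, giving 0x69461D2D.

0x69461D2D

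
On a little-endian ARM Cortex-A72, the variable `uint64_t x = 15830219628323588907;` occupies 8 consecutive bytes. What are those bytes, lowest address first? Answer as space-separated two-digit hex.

2B CB A4 3E E1 3C B0 DB

15830219628323588907 in hexadecimal, padded to 64 bits, is 0xDBB03CE13EA4CB2B.
Split into bytes (most-significant first): DB B0 3C E1 3E A4 CB 2B.
Little-endian: lowest address holds the least-significant byte.
So at ascending addresses the bytes are 2B CB A4 3E E1 3C B0 DB.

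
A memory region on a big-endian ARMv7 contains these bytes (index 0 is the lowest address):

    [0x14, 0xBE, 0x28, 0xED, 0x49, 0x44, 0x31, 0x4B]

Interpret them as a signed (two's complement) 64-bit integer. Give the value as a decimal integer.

1494677125935149387

Big-endian stores the most-significant byte at the lowest address.
The bytes are already most-significant first: 0x14BE28ED4944314B.
0x14BE28ED4944314B = 1494677125935149387.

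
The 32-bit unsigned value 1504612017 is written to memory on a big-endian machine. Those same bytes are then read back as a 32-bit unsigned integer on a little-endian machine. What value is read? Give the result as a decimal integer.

2978917977

1504612017 in 32-bit hexadecimal is 0x59AE8EB1.
Stored big-endian, the bytes at ascending addresses are 59 AE 8E B1.
Read back as little-endian, the first byte is least significant, giving 0xB18EAE59.
0xB18EAE59 = 2978917977.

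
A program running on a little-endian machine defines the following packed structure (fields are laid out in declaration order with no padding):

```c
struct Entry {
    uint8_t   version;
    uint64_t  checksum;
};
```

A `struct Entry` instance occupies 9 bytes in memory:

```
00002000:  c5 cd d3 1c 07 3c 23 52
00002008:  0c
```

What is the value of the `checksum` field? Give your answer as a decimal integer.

`checksum` follows `version` (1 byte), so it starts at byte offset 1 and occupies 8 bytes.
Bytes at offsets 1..8: CD D3 1C 07 3C 23 52 0C.
Little-endian: lowest address holds the least-significant byte.
Reassemble most-significant byte first: 0C 52 23 3C 07 1C D3 CD → 0x0C52233C071CD3CD.
0x0C52233C071CD3CD = 887810817269748685.

887810817269748685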